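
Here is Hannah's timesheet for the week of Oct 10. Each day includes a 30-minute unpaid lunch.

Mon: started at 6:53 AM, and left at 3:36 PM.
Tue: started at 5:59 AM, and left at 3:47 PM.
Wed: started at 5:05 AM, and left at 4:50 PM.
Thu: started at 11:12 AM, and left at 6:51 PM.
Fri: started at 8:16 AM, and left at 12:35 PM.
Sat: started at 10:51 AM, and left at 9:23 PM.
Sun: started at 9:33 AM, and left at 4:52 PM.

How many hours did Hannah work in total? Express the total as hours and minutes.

56 h 35 min

Mon: 6:53 AM–3:36 PM = 8 h 43 min; less 30 min break → 8 h 13 min
Tue: 5:59 AM–3:47 PM = 9 h 48 min; less 30 min break → 9 h 18 min
Wed: 5:05 AM–4:50 PM = 11 h 45 min; less 30 min break → 11 h 15 min
Thu: 11:12 AM–6:51 PM = 7 h 39 min; less 30 min break → 7 h 9 min
Fri: 8:16 AM–12:35 PM = 4 h 19 min; less 30 min break → 3 h 49 min
Sat: 10:51 AM–9:23 PM = 10 h 32 min; less 30 min break → 10 h 2 min
Sun: 9:33 AM–4:52 PM = 7 h 19 min; less 30 min break → 6 h 49 min
Total: 8 h 13 min + 9 h 18 min + 11 h 15 min + 7 h 9 min + 3 h 49 min + 10 h 2 min + 6 h 49 min = 56 h 35 min.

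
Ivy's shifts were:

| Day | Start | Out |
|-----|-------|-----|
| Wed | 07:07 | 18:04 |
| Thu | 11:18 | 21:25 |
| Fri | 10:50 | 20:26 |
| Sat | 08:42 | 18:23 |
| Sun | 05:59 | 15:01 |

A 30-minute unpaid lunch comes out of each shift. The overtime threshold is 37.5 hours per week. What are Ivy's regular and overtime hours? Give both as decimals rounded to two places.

Wed: 07:07–18:04 = 10 h 57 min; less 30 min break → 10 h 27 min
Thu: 11:18–21:25 = 10 h 7 min; less 30 min break → 9 h 37 min
Fri: 10:50–20:26 = 9 h 36 min; less 30 min break → 9 h 6 min
Sat: 08:42–18:23 = 9 h 41 min; less 30 min break → 9 h 11 min
Sun: 05:59–15:01 = 9 h 2 min; less 30 min break → 8 h 32 min
Total worked: 46 h 53 min = 46.88 h.
Threshold 37.5 h → overtime 9 h 23 min, regular 37 h 30 min.

Regular 37.50 hours, overtime 9.38 hours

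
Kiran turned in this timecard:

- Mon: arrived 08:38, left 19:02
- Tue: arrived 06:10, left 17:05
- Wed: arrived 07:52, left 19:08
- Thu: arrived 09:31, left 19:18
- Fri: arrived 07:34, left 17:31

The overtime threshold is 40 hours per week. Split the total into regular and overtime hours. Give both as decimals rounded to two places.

Mon: 08:38–19:02 = 10 h 24 min
Tue: 06:10–17:05 = 10 h 55 min
Wed: 07:52–19:08 = 11 h 16 min
Thu: 09:31–19:18 = 9 h 47 min
Fri: 07:34–17:31 = 9 h 57 min
Total worked: 52 h 19 min = 52.32 h.
Threshold 40 h → overtime 12 h 19 min, regular 40 h 0 min.

Regular 40.00 hours, overtime 12.32 hours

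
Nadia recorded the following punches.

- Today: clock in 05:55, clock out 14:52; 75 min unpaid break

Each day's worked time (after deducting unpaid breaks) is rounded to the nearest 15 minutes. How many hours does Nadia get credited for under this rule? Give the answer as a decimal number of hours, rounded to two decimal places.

Today: 05:55–14:52 = 8 h 57 min − 75 min = 7 h 42 min → rounds to 7 h 45 min

7.75 hours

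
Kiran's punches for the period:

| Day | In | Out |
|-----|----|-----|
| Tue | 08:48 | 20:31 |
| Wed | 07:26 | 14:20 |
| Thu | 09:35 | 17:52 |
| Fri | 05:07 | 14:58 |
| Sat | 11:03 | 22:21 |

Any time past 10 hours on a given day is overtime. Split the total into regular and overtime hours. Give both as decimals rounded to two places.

Regular 45.03 hours, overtime 3.02 hours

Tue: 08:48–20:31 = 11 h 43 min
Wed: 07:26–14:20 = 6 h 54 min
Thu: 09:35–17:52 = 8 h 17 min
Fri: 05:07–14:58 = 9 h 51 min
Sat: 11:03–22:21 = 11 h 18 min
Tue reg 10 h 0 min / OT 1 h 43 min; Wed reg 6 h 54 min / OT 0 h 0 min; Thu reg 8 h 17 min / OT 0 h 0 min; Fri reg 9 h 51 min / OT 0 h 0 min; Sat reg 10 h 0 min / OT 1 h 18 min.
Totals: regular 45 h 2 min, overtime 3 h 1 min.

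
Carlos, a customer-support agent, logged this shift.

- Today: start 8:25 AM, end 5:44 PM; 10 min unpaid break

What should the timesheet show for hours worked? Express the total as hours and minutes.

9 h 9 min

Today: 8:25 AM–5:44 PM = 9 h 19 min; less 10 min break → 9 h 9 min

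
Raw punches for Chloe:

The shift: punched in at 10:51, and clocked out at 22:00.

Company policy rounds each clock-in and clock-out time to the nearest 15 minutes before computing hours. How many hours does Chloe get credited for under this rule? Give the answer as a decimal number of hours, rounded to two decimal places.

11.25 hours

The shift: in 10:51→10:45, out 22:00→22:00; 11 h 15 min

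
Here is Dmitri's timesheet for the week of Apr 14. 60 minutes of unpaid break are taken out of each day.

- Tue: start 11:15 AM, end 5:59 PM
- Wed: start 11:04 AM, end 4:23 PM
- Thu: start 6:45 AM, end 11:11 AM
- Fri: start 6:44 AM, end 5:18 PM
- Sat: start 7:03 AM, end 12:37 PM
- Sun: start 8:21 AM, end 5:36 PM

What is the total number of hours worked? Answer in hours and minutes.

Tue: 11:15 AM–5:59 PM = 6 h 44 min; less 60 min break → 5 h 44 min
Wed: 11:04 AM–4:23 PM = 5 h 19 min; less 60 min break → 4 h 19 min
Thu: 6:45 AM–11:11 AM = 4 h 26 min; less 60 min break → 3 h 26 min
Fri: 6:44 AM–5:18 PM = 10 h 34 min; less 60 min break → 9 h 34 min
Sat: 7:03 AM–12:37 PM = 5 h 34 min; less 60 min break → 4 h 34 min
Sun: 8:21 AM–5:36 PM = 9 h 15 min; less 60 min break → 8 h 15 min
Total: 5 h 44 min + 4 h 19 min + 3 h 26 min + 9 h 34 min + 4 h 34 min + 8 h 15 min = 35 h 52 min.

35 h 52 min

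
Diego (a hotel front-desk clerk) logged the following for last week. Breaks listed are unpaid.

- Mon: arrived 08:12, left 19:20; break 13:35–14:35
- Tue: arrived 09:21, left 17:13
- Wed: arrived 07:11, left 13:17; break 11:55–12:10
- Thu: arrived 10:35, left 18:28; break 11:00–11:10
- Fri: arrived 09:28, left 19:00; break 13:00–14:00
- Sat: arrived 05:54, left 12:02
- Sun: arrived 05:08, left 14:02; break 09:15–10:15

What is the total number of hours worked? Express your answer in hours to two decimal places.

Mon: 08:12–19:20 = 11 h 8 min; less 60 min break → 10 h 8 min
Tue: 09:21–17:13 = 7 h 52 min
Wed: 07:11–13:17 = 6 h 6 min; less 15 min break → 5 h 51 min
Thu: 10:35–18:28 = 7 h 53 min; less 10 min break → 7 h 43 min
Fri: 09:28–19:00 = 9 h 32 min; less 60 min break → 8 h 32 min
Sat: 05:54–12:02 = 6 h 8 min
Sun: 05:08–14:02 = 8 h 54 min; less 60 min break → 7 h 54 min
Total: 10 h 8 min + 7 h 52 min + 5 h 51 min + 7 h 43 min + 8 h 32 min + 6 h 8 min + 7 h 54 min = 54 h 8 min.

54.13 hours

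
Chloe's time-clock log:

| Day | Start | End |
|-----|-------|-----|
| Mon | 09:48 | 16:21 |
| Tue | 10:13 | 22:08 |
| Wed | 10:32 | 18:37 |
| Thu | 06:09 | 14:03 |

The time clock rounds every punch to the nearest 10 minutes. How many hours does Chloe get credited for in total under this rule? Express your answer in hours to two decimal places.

Mon: in 09:48→09:50, out 16:21→16:20; 6 h 30 min
Tue: in 10:13→10:10, out 22:08→22:10; 12 h 0 min
Wed: in 10:32→10:30, out 18:37→18:40; 8 h 10 min
Thu: in 06:09→06:10, out 14:03→14:00; 7 h 50 min
Total credited: 34 h 30 min.

34.50 hours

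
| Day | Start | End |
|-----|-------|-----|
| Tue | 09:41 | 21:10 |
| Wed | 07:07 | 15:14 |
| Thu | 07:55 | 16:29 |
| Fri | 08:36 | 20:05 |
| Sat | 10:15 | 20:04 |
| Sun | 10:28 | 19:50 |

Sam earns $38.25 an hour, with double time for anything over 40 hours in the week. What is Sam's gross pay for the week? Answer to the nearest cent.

Tue: 09:41–21:10 = 11 h 29 min
Wed: 07:07–15:14 = 8 h 7 min
Thu: 07:55–16:29 = 8 h 34 min
Fri: 08:36–20:05 = 11 h 29 min
Sat: 10:15–20:04 = 9 h 49 min
Sun: 10:28–19:50 = 9 h 22 min
Total worked: 58 h 50 min = 3530 min.
Regular 40 h 0 min = 2400 min at $38.25/h; overtime 18 h 50 min = 1130 min at $76.50/h.
Pay = (2400 × $38.25 + 1130 × $76.50) ÷ 60 = $2970.75.

$2970.75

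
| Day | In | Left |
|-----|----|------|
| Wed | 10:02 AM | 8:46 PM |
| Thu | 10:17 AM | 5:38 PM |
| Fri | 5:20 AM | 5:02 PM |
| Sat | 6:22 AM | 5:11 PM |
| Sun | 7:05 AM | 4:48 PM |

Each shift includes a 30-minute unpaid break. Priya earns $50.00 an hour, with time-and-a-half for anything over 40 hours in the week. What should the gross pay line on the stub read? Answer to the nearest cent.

Wed: 10:02 AM–8:46 PM = 10 h 44 min; less 30 min break → 10 h 14 min
Thu: 10:17 AM–5:38 PM = 7 h 21 min; less 30 min break → 6 h 51 min
Fri: 5:20 AM–5:02 PM = 11 h 42 min; less 30 min break → 11 h 12 min
Sat: 6:22 AM–5:11 PM = 10 h 49 min; less 30 min break → 10 h 19 min
Sun: 7:05 AM–4:48 PM = 9 h 43 min; less 30 min break → 9 h 13 min
Total worked: 47 h 49 min = 2869 min.
Regular 40 h 0 min = 2400 min at $50.00/h; overtime 7 h 49 min = 469 min at $75.00/h.
Pay = (2400 × $50.00 + 469 × $75.00) ÷ 60 = $2586.25.

$2586.25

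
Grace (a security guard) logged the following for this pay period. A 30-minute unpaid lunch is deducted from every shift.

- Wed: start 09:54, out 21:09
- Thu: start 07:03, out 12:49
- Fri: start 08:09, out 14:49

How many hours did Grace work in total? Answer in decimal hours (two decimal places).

Wed: 09:54–21:09 = 11 h 15 min; less 30 min break → 10 h 45 min
Thu: 07:03–12:49 = 5 h 46 min; less 30 min break → 5 h 16 min
Fri: 08:09–14:49 = 6 h 40 min; less 30 min break → 6 h 10 min
Total: 10 h 45 min + 5 h 16 min + 6 h 10 min = 22 h 11 min.

22.18 hours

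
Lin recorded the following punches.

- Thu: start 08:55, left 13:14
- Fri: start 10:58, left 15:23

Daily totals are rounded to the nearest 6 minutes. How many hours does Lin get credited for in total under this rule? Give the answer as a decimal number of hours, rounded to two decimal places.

8.70 hours

Thu: 08:55–13:14 = 4 h 19 min → rounds to 4 h 18 min
Fri: 10:58–15:23 = 4 h 25 min → rounds to 4 h 24 min
Total credited: 8 h 42 min.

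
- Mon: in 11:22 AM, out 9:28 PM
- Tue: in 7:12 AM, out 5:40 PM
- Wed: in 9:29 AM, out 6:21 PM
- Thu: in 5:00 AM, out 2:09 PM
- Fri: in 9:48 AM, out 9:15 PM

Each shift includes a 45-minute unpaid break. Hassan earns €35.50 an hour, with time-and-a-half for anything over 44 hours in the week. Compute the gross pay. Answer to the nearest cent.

€1683.59

Mon: 11:22 AM–9:28 PM = 10 h 6 min; less 45 min break → 9 h 21 min
Tue: 7:12 AM–5:40 PM = 10 h 28 min; less 45 min break → 9 h 43 min
Wed: 9:29 AM–6:21 PM = 8 h 52 min; less 45 min break → 8 h 7 min
Thu: 5:00 AM–2:09 PM = 9 h 9 min; less 45 min break → 8 h 24 min
Fri: 9:48 AM–9:15 PM = 11 h 27 min; less 45 min break → 10 h 42 min
Total worked: 46 h 17 min = 2777 min.
Regular 44 h 0 min = 2640 min at €35.50/h; overtime 2 h 17 min = 137 min at €53.25/h.
Pay = (2640 × €35.50 + 137 × €53.25) ÷ 60 = €1683.59.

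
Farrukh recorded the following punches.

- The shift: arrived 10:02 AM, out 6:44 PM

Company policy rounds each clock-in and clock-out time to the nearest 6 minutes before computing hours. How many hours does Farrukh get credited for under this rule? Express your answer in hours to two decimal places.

The shift: in 10:02 AM→10:00 AM, out 6:44 PM→6:42 PM; 8 h 42 min

8.70 hours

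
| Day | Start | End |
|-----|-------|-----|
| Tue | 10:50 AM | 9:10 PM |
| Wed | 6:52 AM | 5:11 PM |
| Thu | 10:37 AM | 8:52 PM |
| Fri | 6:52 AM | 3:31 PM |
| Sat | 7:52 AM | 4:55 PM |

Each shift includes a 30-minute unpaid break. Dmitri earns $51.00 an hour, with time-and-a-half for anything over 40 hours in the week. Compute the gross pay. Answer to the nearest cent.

Tue: 10:50 AM–9:10 PM = 10 h 20 min; less 30 min break → 9 h 50 min
Wed: 6:52 AM–5:11 PM = 10 h 19 min; less 30 min break → 9 h 49 min
Thu: 10:37 AM–8:52 PM = 10 h 15 min; less 30 min break → 9 h 45 min
Fri: 6:52 AM–3:31 PM = 8 h 39 min; less 30 min break → 8 h 9 min
Sat: 7:52 AM–4:55 PM = 9 h 3 min; less 30 min break → 8 h 33 min
Total worked: 46 h 6 min = 2766 min.
Regular 40 h 0 min = 2400 min at $51.00/h; overtime 6 h 6 min = 366 min at $76.50/h.
Pay = (2400 × $51.00 + 366 × $76.50) ÷ 60 = $2506.65.

$2506.65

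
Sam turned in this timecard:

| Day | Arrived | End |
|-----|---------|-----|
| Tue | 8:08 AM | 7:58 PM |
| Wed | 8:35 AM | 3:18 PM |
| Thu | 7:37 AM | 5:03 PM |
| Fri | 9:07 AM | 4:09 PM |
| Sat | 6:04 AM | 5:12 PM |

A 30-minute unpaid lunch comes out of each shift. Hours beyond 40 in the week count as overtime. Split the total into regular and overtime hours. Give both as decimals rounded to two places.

Regular 40.00 hours, overtime 3.65 hours

Tue: 8:08 AM–7:58 PM = 11 h 50 min; less 30 min break → 11 h 20 min
Wed: 8:35 AM–3:18 PM = 6 h 43 min; less 30 min break → 6 h 13 min
Thu: 7:37 AM–5:03 PM = 9 h 26 min; less 30 min break → 8 h 56 min
Fri: 9:07 AM–4:09 PM = 7 h 2 min; less 30 min break → 6 h 32 min
Sat: 6:04 AM–5:12 PM = 11 h 8 min; less 30 min break → 10 h 38 min
Total worked: 43 h 39 min = 43.65 h.
Threshold 40 h → overtime 3 h 39 min, regular 40 h 0 min.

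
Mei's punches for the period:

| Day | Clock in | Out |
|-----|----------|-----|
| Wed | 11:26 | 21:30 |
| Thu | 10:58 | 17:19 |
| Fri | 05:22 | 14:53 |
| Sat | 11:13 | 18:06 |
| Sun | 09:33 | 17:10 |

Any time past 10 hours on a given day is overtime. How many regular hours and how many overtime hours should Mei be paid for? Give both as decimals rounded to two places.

Wed: 11:26–21:30 = 10 h 4 min
Thu: 10:58–17:19 = 6 h 21 min
Fri: 05:22–14:53 = 9 h 31 min
Sat: 11:13–18:06 = 6 h 53 min
Sun: 09:33–17:10 = 7 h 37 min
Wed reg 10 h 0 min / OT 0 h 4 min; Thu reg 6 h 21 min / OT 0 h 0 min; Fri reg 9 h 31 min / OT 0 h 0 min; Sat reg 6 h 53 min / OT 0 h 0 min; Sun reg 7 h 37 min / OT 0 h 0 min.
Totals: regular 40 h 22 min, overtime 0 h 4 min.

Regular 40.37 hours, overtime 0.07 hours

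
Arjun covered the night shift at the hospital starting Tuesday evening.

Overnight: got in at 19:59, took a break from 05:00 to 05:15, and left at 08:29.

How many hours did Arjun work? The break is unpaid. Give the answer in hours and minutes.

Overnight: 19:59 → midnight = 4 h 1 min; midnight → 08:29 = 8 h 29 min; span 12 h 30 min; less 15 min break → 12 h 15 min

12 h 15 min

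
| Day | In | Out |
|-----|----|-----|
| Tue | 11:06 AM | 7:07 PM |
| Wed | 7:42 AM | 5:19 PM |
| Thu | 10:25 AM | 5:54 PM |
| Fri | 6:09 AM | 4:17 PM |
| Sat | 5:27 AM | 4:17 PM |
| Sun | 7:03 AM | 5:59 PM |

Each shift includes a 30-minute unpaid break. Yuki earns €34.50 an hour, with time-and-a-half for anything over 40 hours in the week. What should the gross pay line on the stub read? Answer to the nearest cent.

€2105.36

Tue: 11:06 AM–7:07 PM = 8 h 1 min; less 30 min break → 7 h 31 min
Wed: 7:42 AM–5:19 PM = 9 h 37 min; less 30 min break → 9 h 7 min
Thu: 10:25 AM–5:54 PM = 7 h 29 min; less 30 min break → 6 h 59 min
Fri: 6:09 AM–4:17 PM = 10 h 8 min; less 30 min break → 9 h 38 min
Sat: 5:27 AM–4:17 PM = 10 h 50 min; less 30 min break → 10 h 20 min
Sun: 7:03 AM–5:59 PM = 10 h 56 min; less 30 min break → 10 h 26 min
Total worked: 54 h 1 min = 3241 min.
Regular 40 h 0 min = 2400 min at €34.50/h; overtime 14 h 1 min = 841 min at €51.75/h.
Pay = (2400 × €34.50 + 841 × €51.75) ÷ 60 = €2105.36.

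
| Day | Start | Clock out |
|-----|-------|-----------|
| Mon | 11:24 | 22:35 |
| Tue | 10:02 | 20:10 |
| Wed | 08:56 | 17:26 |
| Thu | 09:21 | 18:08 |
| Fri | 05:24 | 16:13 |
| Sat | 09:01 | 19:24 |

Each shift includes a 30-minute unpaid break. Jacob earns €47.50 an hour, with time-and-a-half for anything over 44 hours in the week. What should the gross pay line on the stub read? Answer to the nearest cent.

€3002.00

Mon: 11:24–22:35 = 11 h 11 min; less 30 min break → 10 h 41 min
Tue: 10:02–20:10 = 10 h 8 min; less 30 min break → 9 h 38 min
Wed: 08:56–17:26 = 8 h 30 min; less 30 min break → 8 h 0 min
Thu: 09:21–18:08 = 8 h 47 min; less 30 min break → 8 h 17 min
Fri: 05:24–16:13 = 10 h 49 min; less 30 min break → 10 h 19 min
Sat: 09:01–19:24 = 10 h 23 min; less 30 min break → 9 h 53 min
Total worked: 56 h 48 min = 3408 min.
Regular 44 h 0 min = 2640 min at €47.50/h; overtime 12 h 48 min = 768 min at €71.25/h.
Pay = (2640 × €47.50 + 768 × €71.25) ÷ 60 = €3002.00.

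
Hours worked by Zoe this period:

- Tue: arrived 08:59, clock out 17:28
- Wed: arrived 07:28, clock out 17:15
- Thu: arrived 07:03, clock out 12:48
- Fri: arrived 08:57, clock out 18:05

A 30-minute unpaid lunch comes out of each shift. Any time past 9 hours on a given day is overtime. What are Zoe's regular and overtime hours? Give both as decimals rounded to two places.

Tue: 08:59–17:28 = 8 h 29 min; less 30 min break → 7 h 59 min
Wed: 07:28–17:15 = 9 h 47 min; less 30 min break → 9 h 17 min
Thu: 07:03–12:48 = 5 h 45 min; less 30 min break → 5 h 15 min
Fri: 08:57–18:05 = 9 h 8 min; less 30 min break → 8 h 38 min
Tue reg 7 h 59 min / OT 0 h 0 min; Wed reg 9 h 0 min / OT 0 h 17 min; Thu reg 5 h 15 min / OT 0 h 0 min; Fri reg 8 h 38 min / OT 0 h 0 min.
Totals: regular 30 h 52 min, overtime 0 h 17 min.

Regular 30.87 hours, overtime 0.28 hours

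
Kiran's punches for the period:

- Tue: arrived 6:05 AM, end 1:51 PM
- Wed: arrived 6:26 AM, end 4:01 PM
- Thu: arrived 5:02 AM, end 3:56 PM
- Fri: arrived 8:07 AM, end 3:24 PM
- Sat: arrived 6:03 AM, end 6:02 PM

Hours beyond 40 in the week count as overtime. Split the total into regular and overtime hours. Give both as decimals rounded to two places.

Regular 40.00 hours, overtime 7.52 hours

Tue: 6:05 AM–1:51 PM = 7 h 46 min
Wed: 6:26 AM–4:01 PM = 9 h 35 min
Thu: 5:02 AM–3:56 PM = 10 h 54 min
Fri: 8:07 AM–3:24 PM = 7 h 17 min
Sat: 6:03 AM–6:02 PM = 11 h 59 min
Total worked: 47 h 31 min = 47.52 h.
Threshold 40 h → overtime 7 h 31 min, regular 40 h 0 min.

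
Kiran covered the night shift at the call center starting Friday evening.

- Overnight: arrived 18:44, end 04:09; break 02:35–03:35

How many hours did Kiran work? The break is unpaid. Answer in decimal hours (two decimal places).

8.42 hours

Overnight: 18:44 → midnight = 5 h 16 min; midnight → 04:09 = 4 h 9 min; span 9 h 25 min; less 60 min break → 8 h 25 min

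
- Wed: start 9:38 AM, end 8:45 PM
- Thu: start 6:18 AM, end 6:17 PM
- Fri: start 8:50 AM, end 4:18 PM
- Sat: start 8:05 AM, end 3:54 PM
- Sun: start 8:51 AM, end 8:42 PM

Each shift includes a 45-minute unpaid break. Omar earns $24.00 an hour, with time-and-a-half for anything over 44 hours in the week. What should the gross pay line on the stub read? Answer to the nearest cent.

Wed: 9:38 AM–8:45 PM = 11 h 7 min; less 45 min break → 10 h 22 min
Thu: 6:18 AM–6:17 PM = 11 h 59 min; less 45 min break → 11 h 14 min
Fri: 8:50 AM–4:18 PM = 7 h 28 min; less 45 min break → 6 h 43 min
Sat: 8:05 AM–3:54 PM = 7 h 49 min; less 45 min break → 7 h 4 min
Sun: 8:51 AM–8:42 PM = 11 h 51 min; less 45 min break → 11 h 6 min
Total worked: 46 h 29 min = 2789 min.
Regular 44 h 0 min = 2640 min at $24.00/h; overtime 2 h 29 min = 149 min at $36.00/h.
Pay = (2640 × $24.00 + 149 × $36.00) ÷ 60 = $1145.40.

$1145.40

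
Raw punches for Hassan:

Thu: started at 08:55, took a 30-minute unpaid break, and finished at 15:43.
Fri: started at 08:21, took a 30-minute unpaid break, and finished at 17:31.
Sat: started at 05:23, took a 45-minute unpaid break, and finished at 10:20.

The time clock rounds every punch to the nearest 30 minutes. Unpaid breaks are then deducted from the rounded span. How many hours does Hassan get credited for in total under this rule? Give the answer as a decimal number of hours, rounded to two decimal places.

18.75 hours

Thu: in 08:55→09:00, out 15:43→15:30; 6 h 30 min − 30 min = 6 h 0 min
Fri: in 08:21→08:30, out 17:31→17:30; 9 h 0 min − 30 min = 8 h 30 min
Sat: in 05:23→05:30, out 10:20→10:30; 5 h 0 min − 45 min = 4 h 15 min
Total credited: 18 h 45 min.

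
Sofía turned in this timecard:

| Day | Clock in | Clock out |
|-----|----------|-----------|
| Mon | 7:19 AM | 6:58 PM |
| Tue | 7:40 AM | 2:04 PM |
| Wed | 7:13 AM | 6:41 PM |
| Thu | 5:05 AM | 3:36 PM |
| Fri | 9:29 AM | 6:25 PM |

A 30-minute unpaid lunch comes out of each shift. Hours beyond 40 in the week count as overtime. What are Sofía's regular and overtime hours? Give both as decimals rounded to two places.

Regular 40.00 hours, overtime 6.47 hours

Mon: 7:19 AM–6:58 PM = 11 h 39 min; less 30 min break → 11 h 9 min
Tue: 7:40 AM–2:04 PM = 6 h 24 min; less 30 min break → 5 h 54 min
Wed: 7:13 AM–6:41 PM = 11 h 28 min; less 30 min break → 10 h 58 min
Thu: 5:05 AM–3:36 PM = 10 h 31 min; less 30 min break → 10 h 1 min
Fri: 9:29 AM–6:25 PM = 8 h 56 min; less 30 min break → 8 h 26 min
Total worked: 46 h 28 min = 46.47 h.
Threshold 40 h → overtime 6 h 28 min, regular 40 h 0 min.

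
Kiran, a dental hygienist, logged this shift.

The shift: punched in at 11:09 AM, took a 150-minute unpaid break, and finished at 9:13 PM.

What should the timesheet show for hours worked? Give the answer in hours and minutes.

The shift: 11:09 AM–9:13 PM = 10 h 4 min; less 150 min break → 7 h 34 min

7 h 34 min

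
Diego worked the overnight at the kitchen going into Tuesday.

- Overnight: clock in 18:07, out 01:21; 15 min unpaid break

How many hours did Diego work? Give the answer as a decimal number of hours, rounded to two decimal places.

Overnight: 18:07 → midnight = 5 h 53 min; midnight → 01:21 = 1 h 21 min; span 7 h 14 min; less 15 min break → 6 h 59 min

6.98 hours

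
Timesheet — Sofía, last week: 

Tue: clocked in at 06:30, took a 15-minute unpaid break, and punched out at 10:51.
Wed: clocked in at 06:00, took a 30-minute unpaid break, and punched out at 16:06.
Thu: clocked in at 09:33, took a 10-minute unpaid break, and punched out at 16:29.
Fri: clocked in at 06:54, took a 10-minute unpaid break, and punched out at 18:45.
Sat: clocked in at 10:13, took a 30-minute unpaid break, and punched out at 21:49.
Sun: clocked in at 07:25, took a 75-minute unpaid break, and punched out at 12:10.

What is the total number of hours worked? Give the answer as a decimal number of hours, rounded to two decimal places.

Tue: 06:30–10:51 = 4 h 21 min; less 15 min break → 4 h 6 min
Wed: 06:00–16:06 = 10 h 6 min; less 30 min break → 9 h 36 min
Thu: 09:33–16:29 = 6 h 56 min; less 10 min break → 6 h 46 min
Fri: 06:54–18:45 = 11 h 51 min; less 10 min break → 11 h 41 min
Sat: 10:13–21:49 = 11 h 36 min; less 30 min break → 11 h 6 min
Sun: 07:25–12:10 = 4 h 45 min; less 75 min break → 3 h 30 min
Total: 4 h 6 min + 9 h 36 min + 6 h 46 min + 11 h 41 min + 11 h 6 min + 3 h 30 min = 46 h 45 min.

46.75 hours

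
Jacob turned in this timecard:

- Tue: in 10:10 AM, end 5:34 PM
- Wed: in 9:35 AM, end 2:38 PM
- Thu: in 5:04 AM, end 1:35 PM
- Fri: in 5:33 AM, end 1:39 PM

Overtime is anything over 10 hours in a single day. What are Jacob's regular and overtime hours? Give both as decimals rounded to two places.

Regular 29.07 hours, overtime 0.00 hours

Tue: 10:10 AM–5:34 PM = 7 h 24 min
Wed: 9:35 AM–2:38 PM = 5 h 3 min
Thu: 5:04 AM–1:35 PM = 8 h 31 min
Fri: 5:33 AM–1:39 PM = 8 h 6 min
Tue reg 7 h 24 min / OT 0 h 0 min; Wed reg 5 h 3 min / OT 0 h 0 min; Thu reg 8 h 31 min / OT 0 h 0 min; Fri reg 8 h 6 min / OT 0 h 0 min.
Totals: regular 29 h 4 min, overtime 0 h 0 min.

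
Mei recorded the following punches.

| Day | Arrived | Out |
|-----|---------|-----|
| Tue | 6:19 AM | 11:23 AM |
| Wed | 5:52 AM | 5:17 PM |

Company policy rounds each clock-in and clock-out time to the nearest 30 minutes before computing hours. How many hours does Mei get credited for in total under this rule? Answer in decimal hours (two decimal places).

16.50 hours

Tue: in 6:19 AM→6:30 AM, out 11:23 AM→11:30 AM; 5 h 0 min
Wed: in 5:52 AM→6:00 AM, out 5:17 PM→5:30 PM; 11 h 30 min
Total credited: 16 h 30 min.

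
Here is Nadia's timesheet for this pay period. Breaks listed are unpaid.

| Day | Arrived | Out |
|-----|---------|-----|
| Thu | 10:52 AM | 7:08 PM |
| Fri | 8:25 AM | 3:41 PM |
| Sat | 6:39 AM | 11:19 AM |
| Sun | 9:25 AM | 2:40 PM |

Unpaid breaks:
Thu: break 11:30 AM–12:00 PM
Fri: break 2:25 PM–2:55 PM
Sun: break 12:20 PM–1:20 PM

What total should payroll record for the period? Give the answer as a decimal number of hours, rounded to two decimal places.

23.45 hours

Thu: 10:52 AM–7:08 PM = 8 h 16 min; less 30 min break → 7 h 46 min
Fri: 8:25 AM–3:41 PM = 7 h 16 min; less 30 min break → 6 h 46 min
Sat: 6:39 AM–11:19 AM = 4 h 40 min
Sun: 9:25 AM–2:40 PM = 5 h 15 min; less 60 min break → 4 h 15 min
Total: 7 h 46 min + 6 h 46 min + 4 h 40 min + 4 h 15 min = 23 h 27 min.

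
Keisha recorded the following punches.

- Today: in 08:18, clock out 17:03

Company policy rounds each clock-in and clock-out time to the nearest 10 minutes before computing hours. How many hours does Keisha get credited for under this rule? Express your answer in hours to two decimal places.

8.67 hours

Today: in 08:18→08:20, out 17:03→17:00; 8 h 40 min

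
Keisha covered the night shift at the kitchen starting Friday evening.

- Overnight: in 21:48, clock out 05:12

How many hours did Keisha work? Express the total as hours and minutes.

7 h 24 min

Overnight: 21:48 → midnight = 2 h 12 min; midnight → 05:12 = 5 h 12 min; span 7 h 24 min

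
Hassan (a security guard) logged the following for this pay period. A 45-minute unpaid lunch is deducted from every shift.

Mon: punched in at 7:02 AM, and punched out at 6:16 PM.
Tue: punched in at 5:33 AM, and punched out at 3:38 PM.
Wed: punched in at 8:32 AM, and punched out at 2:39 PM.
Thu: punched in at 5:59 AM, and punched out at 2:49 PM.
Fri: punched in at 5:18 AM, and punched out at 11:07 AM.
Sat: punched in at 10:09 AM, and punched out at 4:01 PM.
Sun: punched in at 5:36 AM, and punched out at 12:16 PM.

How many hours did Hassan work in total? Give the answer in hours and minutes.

Mon: 7:02 AM–6:16 PM = 11 h 14 min; less 45 min break → 10 h 29 min
Tue: 5:33 AM–3:38 PM = 10 h 5 min; less 45 min break → 9 h 20 min
Wed: 8:32 AM–2:39 PM = 6 h 7 min; less 45 min break → 5 h 22 min
Thu: 5:59 AM–2:49 PM = 8 h 50 min; less 45 min break → 8 h 5 min
Fri: 5:18 AM–11:07 AM = 5 h 49 min; less 45 min break → 5 h 4 min
Sat: 10:09 AM–4:01 PM = 5 h 52 min; less 45 min break → 5 h 7 min
Sun: 5:36 AM–12:16 PM = 6 h 40 min; less 45 min break → 5 h 55 min
Total: 10 h 29 min + 9 h 20 min + 5 h 22 min + 8 h 5 min + 5 h 4 min + 5 h 7 min + 5 h 55 min = 49 h 22 min.

49 h 22 min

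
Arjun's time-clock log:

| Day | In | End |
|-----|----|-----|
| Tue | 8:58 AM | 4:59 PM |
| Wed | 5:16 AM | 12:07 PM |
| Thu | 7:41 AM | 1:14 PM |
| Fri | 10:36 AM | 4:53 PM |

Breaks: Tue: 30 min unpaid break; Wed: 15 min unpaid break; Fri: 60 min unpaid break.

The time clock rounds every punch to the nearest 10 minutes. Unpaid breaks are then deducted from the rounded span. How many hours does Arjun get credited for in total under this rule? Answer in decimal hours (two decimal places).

24.75 hours

Tue: in 8:58 AM→9:00 AM, out 4:59 PM→5:00 PM; 8 h 0 min − 30 min = 7 h 30 min
Wed: in 5:16 AM→5:20 AM, out 12:07 PM→12:10 PM; 6 h 50 min − 15 min = 6 h 35 min
Thu: in 7:41 AM→7:40 AM, out 1:14 PM→1:10 PM; 5 h 30 min
Fri: in 10:36 AM→10:40 AM, out 4:53 PM→4:50 PM; 6 h 10 min − 60 min = 5 h 10 min
Total credited: 24 h 45 min.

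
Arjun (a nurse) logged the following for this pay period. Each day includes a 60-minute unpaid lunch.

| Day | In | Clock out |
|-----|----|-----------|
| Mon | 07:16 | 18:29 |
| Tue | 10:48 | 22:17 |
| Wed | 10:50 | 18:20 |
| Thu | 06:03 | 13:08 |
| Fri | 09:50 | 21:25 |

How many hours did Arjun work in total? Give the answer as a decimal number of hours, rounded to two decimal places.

Mon: 07:16–18:29 = 11 h 13 min; less 60 min break → 10 h 13 min
Tue: 10:48–22:17 = 11 h 29 min; less 60 min break → 10 h 29 min
Wed: 10:50–18:20 = 7 h 30 min; less 60 min break → 6 h 30 min
Thu: 06:03–13:08 = 7 h 5 min; less 60 min break → 6 h 5 min
Fri: 09:50–21:25 = 11 h 35 min; less 60 min break → 10 h 35 min
Total: 10 h 13 min + 10 h 29 min + 6 h 30 min + 6 h 5 min + 10 h 35 min = 43 h 52 min.

43.87 hours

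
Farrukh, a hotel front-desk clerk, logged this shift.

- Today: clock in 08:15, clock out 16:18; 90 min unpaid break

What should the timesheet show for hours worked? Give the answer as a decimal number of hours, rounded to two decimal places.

6.55 hours

Today: 08:15–16:18 = 8 h 3 min; less 90 min break → 6 h 33 min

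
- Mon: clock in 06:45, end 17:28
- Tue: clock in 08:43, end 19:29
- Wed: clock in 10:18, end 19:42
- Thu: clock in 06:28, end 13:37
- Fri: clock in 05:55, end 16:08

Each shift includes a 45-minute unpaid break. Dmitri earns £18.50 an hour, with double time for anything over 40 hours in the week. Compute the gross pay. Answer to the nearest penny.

Mon: 06:45–17:28 = 10 h 43 min; less 45 min break → 9 h 58 min
Tue: 08:43–19:29 = 10 h 46 min; less 45 min break → 10 h 1 min
Wed: 10:18–19:42 = 9 h 24 min; less 45 min break → 8 h 39 min
Thu: 06:28–13:37 = 7 h 9 min; less 45 min break → 6 h 24 min
Fri: 05:55–16:08 = 10 h 13 min; less 45 min break → 9 h 28 min
Total worked: 44 h 30 min = 2670 min.
Regular 40 h 0 min = 2400 min at £18.50/h; overtime 4 h 30 min = 270 min at £37.00/h.
Pay = (2400 × £18.50 + 270 × £37.00) ÷ 60 = £906.50.

£906.50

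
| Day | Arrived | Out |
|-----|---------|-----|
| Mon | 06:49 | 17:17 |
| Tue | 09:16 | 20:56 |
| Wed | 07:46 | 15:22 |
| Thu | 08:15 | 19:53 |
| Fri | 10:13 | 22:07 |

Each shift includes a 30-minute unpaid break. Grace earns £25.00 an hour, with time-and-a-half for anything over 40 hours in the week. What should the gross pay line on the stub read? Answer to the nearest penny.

Mon: 06:49–17:17 = 10 h 28 min; less 30 min break → 9 h 58 min
Tue: 09:16–20:56 = 11 h 40 min; less 30 min break → 11 h 10 min
Wed: 07:46–15:22 = 7 h 36 min; less 30 min break → 7 h 6 min
Thu: 08:15–19:53 = 11 h 38 min; less 30 min break → 11 h 8 min
Fri: 10:13–22:07 = 11 h 54 min; less 30 min break → 11 h 24 min
Total worked: 50 h 46 min = 3046 min.
Regular 40 h 0 min = 2400 min at £25.00/h; overtime 10 h 46 min = 646 min at £37.50/h.
Pay = (2400 × £25.00 + 646 × £37.50) ÷ 60 = £1403.75.

£1403.75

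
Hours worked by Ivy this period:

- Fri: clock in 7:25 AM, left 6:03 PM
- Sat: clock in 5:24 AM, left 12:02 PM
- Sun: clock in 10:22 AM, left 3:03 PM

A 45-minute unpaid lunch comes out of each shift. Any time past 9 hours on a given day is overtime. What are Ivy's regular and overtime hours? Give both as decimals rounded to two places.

Fri: 7:25 AM–6:03 PM = 10 h 38 min; less 45 min break → 9 h 53 min
Sat: 5:24 AM–12:02 PM = 6 h 38 min; less 45 min break → 5 h 53 min
Sun: 10:22 AM–3:03 PM = 4 h 41 min; less 45 min break → 3 h 56 min
Fri reg 9 h 0 min / OT 0 h 53 min; Sat reg 5 h 53 min / OT 0 h 0 min; Sun reg 3 h 56 min / OT 0 h 0 min.
Totals: regular 18 h 49 min, overtime 0 h 53 min.

Regular 18.82 hours, overtime 0.88 hours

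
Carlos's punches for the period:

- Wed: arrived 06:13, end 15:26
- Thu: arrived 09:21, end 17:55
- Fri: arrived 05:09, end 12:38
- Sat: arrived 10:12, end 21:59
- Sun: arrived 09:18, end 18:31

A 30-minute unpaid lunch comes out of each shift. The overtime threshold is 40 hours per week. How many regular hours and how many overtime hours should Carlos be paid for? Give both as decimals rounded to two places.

Regular 40.00 hours, overtime 3.77 hours

Wed: 06:13–15:26 = 9 h 13 min; less 30 min break → 8 h 43 min
Thu: 09:21–17:55 = 8 h 34 min; less 30 min break → 8 h 4 min
Fri: 05:09–12:38 = 7 h 29 min; less 30 min break → 6 h 59 min
Sat: 10:12–21:59 = 11 h 47 min; less 30 min break → 11 h 17 min
Sun: 09:18–18:31 = 9 h 13 min; less 30 min break → 8 h 43 min
Total worked: 43 h 46 min = 43.77 h.
Threshold 40 h → overtime 3 h 46 min, regular 40 h 0 min.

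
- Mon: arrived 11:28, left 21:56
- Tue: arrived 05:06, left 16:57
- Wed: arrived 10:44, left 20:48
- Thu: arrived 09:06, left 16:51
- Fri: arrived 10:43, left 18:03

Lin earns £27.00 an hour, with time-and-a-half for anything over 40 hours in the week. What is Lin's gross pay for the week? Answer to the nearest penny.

£1382.40

Mon: 11:28–21:56 = 10 h 28 min
Tue: 05:06–16:57 = 11 h 51 min
Wed: 10:44–20:48 = 10 h 4 min
Thu: 09:06–16:51 = 7 h 45 min
Fri: 10:43–18:03 = 7 h 20 min
Total worked: 47 h 28 min = 2848 min.
Regular 40 h 0 min = 2400 min at £27.00/h; overtime 7 h 28 min = 448 min at £40.50/h.
Pay = (2400 × £27.00 + 448 × £40.50) ÷ 60 = £1382.40.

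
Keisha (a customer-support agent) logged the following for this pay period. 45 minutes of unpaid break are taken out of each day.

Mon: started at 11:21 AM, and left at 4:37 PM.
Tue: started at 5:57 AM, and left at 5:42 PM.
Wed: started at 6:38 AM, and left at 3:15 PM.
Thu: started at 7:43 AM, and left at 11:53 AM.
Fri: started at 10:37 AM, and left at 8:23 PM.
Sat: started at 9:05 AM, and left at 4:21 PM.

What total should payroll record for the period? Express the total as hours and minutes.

Mon: 11:21 AM–4:37 PM = 5 h 16 min; less 45 min break → 4 h 31 min
Tue: 5:57 AM–5:42 PM = 11 h 45 min; less 45 min break → 11 h 0 min
Wed: 6:38 AM–3:15 PM = 8 h 37 min; less 45 min break → 7 h 52 min
Thu: 7:43 AM–11:53 AM = 4 h 10 min; less 45 min break → 3 h 25 min
Fri: 10:37 AM–8:23 PM = 9 h 46 min; less 45 min break → 9 h 1 min
Sat: 9:05 AM–4:21 PM = 7 h 16 min; less 45 min break → 6 h 31 min
Total: 4 h 31 min + 11 h 0 min + 7 h 52 min + 3 h 25 min + 9 h 1 min + 6 h 31 min = 42 h 20 min.

42 h 20 min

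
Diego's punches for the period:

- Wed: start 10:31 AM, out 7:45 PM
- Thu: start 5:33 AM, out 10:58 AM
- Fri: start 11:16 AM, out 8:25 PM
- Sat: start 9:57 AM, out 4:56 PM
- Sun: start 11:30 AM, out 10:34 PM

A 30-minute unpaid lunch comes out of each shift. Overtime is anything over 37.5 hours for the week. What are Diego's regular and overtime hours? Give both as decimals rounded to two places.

Regular 37.50 hours, overtime 1.85 hours

Wed: 10:31 AM–7:45 PM = 9 h 14 min; less 30 min break → 8 h 44 min
Thu: 5:33 AM–10:58 AM = 5 h 25 min; less 30 min break → 4 h 55 min
Fri: 11:16 AM–8:25 PM = 9 h 9 min; less 30 min break → 8 h 39 min
Sat: 9:57 AM–4:56 PM = 6 h 59 min; less 30 min break → 6 h 29 min
Sun: 11:30 AM–10:34 PM = 11 h 4 min; less 30 min break → 10 h 34 min
Total worked: 39 h 21 min = 39.35 h.
Threshold 37.5 h → overtime 1 h 51 min, regular 37 h 30 min.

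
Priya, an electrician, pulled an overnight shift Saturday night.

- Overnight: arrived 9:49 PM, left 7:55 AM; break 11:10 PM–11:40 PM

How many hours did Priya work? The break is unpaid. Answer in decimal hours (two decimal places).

Overnight: 9:49 PM → midnight = 2 h 11 min; midnight → 7:55 AM = 7 h 55 min; span 10 h 6 min; less 30 min break → 9 h 36 min

9.60 hours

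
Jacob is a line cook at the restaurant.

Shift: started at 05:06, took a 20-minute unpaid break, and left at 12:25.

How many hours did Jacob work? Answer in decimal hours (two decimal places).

6.98 hours

Shift: 05:06–12:25 = 7 h 19 min; less 20 min break → 6 h 59 min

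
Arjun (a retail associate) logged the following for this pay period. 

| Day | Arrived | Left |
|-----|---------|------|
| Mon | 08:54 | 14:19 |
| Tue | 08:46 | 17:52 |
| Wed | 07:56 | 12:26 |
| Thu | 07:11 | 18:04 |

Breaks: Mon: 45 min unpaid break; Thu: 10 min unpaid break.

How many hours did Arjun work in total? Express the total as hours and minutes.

28 h 59 min

Mon: 08:54–14:19 = 5 h 25 min; less 45 min break → 4 h 40 min
Tue: 08:46–17:52 = 9 h 6 min
Wed: 07:56–12:26 = 4 h 30 min
Thu: 07:11–18:04 = 10 h 53 min; less 10 min break → 10 h 43 min
Total: 4 h 40 min + 9 h 6 min + 4 h 30 min + 10 h 43 min = 28 h 59 min.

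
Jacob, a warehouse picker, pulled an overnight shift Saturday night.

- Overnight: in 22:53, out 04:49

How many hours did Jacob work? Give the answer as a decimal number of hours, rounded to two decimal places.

5.93 hours

Overnight: 22:53 → midnight = 1 h 7 min; midnight → 04:49 = 4 h 49 min; span 5 h 56 min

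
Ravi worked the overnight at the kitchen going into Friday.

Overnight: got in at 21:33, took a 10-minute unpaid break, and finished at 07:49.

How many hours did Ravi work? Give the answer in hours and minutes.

10 h 6 min

Overnight: 21:33 → midnight = 2 h 27 min; midnight → 07:49 = 7 h 49 min; span 10 h 16 min; less 10 min break → 10 h 6 min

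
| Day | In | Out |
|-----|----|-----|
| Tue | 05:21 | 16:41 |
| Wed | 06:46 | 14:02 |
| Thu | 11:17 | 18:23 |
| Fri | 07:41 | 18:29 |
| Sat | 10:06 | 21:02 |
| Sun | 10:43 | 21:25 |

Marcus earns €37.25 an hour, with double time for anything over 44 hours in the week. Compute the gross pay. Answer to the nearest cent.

Tue: 05:21–16:41 = 11 h 20 min
Wed: 06:46–14:02 = 7 h 16 min
Thu: 11:17–18:23 = 7 h 6 min
Fri: 07:41–18:29 = 10 h 48 min
Sat: 10:06–21:02 = 10 h 56 min
Sun: 10:43–21:25 = 10 h 42 min
Total worked: 58 h 8 min = 3488 min.
Regular 44 h 0 min = 2640 min at €37.25/h; overtime 14 h 8 min = 848 min at €74.50/h.
Pay = (2640 × €37.25 + 848 × €74.50) ÷ 60 = €2691.93.

€2691.93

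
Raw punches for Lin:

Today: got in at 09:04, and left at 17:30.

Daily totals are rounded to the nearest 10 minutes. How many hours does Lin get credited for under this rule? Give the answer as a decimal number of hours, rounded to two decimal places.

Today: 09:04–17:30 = 8 h 26 min → rounds to 8 h 30 min

8.50 hours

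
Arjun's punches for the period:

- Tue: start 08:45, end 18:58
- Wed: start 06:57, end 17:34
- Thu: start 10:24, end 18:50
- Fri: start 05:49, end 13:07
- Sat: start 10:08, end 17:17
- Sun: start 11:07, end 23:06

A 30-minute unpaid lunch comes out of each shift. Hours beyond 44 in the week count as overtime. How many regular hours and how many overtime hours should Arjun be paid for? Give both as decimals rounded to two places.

Tue: 08:45–18:58 = 10 h 13 min; less 30 min break → 9 h 43 min
Wed: 06:57–17:34 = 10 h 37 min; less 30 min break → 10 h 7 min
Thu: 10:24–18:50 = 8 h 26 min; less 30 min break → 7 h 56 min
Fri: 05:49–13:07 = 7 h 18 min; less 30 min break → 6 h 48 min
Sat: 10:08–17:17 = 7 h 9 min; less 30 min break → 6 h 39 min
Sun: 11:07–23:06 = 11 h 59 min; less 30 min break → 11 h 29 min
Total worked: 52 h 42 min = 52.70 h.
Threshold 44 h → overtime 8 h 42 min, regular 44 h 0 min.

Regular 44.00 hours, overtime 8.70 hours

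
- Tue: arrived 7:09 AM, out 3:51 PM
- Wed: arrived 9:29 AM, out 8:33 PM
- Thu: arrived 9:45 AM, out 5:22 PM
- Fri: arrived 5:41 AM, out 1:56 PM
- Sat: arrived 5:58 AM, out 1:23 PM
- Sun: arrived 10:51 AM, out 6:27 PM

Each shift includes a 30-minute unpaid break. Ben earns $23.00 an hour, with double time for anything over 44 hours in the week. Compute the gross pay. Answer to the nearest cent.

$1179.90

Tue: 7:09 AM–3:51 PM = 8 h 42 min; less 30 min break → 8 h 12 min
Wed: 9:29 AM–8:33 PM = 11 h 4 min; less 30 min break → 10 h 34 min
Thu: 9:45 AM–5:22 PM = 7 h 37 min; less 30 min break → 7 h 7 min
Fri: 5:41 AM–1:56 PM = 8 h 15 min; less 30 min break → 7 h 45 min
Sat: 5:58 AM–1:23 PM = 7 h 25 min; less 30 min break → 6 h 55 min
Sun: 10:51 AM–6:27 PM = 7 h 36 min; less 30 min break → 7 h 6 min
Total worked: 47 h 39 min = 2859 min.
Regular 44 h 0 min = 2640 min at $23.00/h; overtime 3 h 39 min = 219 min at $46.00/h.
Pay = (2640 × $23.00 + 219 × $46.00) ÷ 60 = $1179.90.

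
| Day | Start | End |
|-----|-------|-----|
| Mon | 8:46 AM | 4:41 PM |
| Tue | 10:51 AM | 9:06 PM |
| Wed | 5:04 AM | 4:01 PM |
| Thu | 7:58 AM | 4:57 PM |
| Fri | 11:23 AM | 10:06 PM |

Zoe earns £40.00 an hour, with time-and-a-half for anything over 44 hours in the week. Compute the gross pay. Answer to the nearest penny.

£2049.00

Mon: 8:46 AM–4:41 PM = 7 h 55 min
Tue: 10:51 AM–9:06 PM = 10 h 15 min
Wed: 5:04 AM–4:01 PM = 10 h 57 min
Thu: 7:58 AM–4:57 PM = 8 h 59 min
Fri: 11:23 AM–10:06 PM = 10 h 43 min
Total worked: 48 h 49 min = 2929 min.
Regular 44 h 0 min = 2640 min at £40.00/h; overtime 4 h 49 min = 289 min at £60.00/h.
Pay = (2640 × £40.00 + 289 × £60.00) ÷ 60 = £2049.00.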